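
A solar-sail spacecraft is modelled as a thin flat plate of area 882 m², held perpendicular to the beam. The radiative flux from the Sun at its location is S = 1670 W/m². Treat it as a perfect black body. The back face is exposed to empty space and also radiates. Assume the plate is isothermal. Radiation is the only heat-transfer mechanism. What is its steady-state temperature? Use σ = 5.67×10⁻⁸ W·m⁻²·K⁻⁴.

At equilibrium, absorbed power = emitted power.
Absorbing cross-section = A = 882.0 m²; emitting surface = 2A = 1764 m² (ratio 2).
S·A_cross = εσ·A_surf·T⁴  ⇒  T⁴ = S/(2σ).
T⁴ = 1.00·1670/(2·5.67×10⁻⁸) = 1.473×10¹⁰ K⁴.
T = (1.473×10¹⁰)^(1/4).

T ≈ 348 K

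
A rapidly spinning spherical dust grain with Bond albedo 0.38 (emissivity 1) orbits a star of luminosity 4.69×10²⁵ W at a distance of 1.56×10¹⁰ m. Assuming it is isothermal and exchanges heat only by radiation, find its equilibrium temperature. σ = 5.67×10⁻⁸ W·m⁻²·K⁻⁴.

T ≈ 452 K

First find the stellar flux at distance d: S = L/(4πd²) = 4.69×10²⁵/(4π·(1.56×10¹⁰)²) = 15340 W/m².
For an isothermal sphere, absorbed (1−a)S·πr² = emitted σ·4πr²·T⁴, so T⁴ = (1−a)S/(4σ).
T⁴ = 0.620·15340/(4·5.67×10⁻⁸) = 4.192×10¹⁰ K⁴.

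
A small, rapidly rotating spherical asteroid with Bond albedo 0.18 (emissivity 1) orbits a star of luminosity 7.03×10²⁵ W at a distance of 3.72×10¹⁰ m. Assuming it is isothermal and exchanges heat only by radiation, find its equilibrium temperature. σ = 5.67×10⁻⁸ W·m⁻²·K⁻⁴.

T ≈ 348 K

First find the stellar flux at distance d: S = L/(4πd²) = 7.03×10²⁵/(4π·(3.72×10¹⁰)²) = 4043 W/m².
For an isothermal sphere, absorbed (1−a)S·πr² = emitted σ·4πr²·T⁴, so T⁴ = (1−a)S/(4σ).
T⁴ = 0.820·4043/(4·5.67×10⁻⁸) = 1.462×10¹⁰ K⁴.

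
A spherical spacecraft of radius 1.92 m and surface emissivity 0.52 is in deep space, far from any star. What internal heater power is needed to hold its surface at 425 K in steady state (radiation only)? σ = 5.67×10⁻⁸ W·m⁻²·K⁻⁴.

P ≈ 44600 W

P = εσ·4πr²·T⁴.
4πr² = 46.32 m²; T⁴ = 3.263×10¹⁰ K⁴.
P = 0.52·5.67×10⁻⁸·46.32·3.263×10¹⁰.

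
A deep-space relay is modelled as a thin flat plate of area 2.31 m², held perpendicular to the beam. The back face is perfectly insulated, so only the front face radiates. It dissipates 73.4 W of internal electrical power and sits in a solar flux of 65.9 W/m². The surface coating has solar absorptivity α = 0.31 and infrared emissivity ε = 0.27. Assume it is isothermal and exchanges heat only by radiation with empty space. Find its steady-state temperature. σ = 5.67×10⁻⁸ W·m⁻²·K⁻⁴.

T ≈ 242 K

At steady state, absorbed solar power + internal power = radiated power.
Absorbed: α·S·A_cross = 0.31·65.9·2.310 = 47.19 W (cross-section A).
Total input = 47.19 + 73.4 = 120.6 W.
Radiated: εσ·A_surf·T⁴ with A_surf = A = 2.310 m².
T⁴ = 120.6/(0.27·5.67×10⁻⁸·2.310) = 3.410×10⁹ K⁴.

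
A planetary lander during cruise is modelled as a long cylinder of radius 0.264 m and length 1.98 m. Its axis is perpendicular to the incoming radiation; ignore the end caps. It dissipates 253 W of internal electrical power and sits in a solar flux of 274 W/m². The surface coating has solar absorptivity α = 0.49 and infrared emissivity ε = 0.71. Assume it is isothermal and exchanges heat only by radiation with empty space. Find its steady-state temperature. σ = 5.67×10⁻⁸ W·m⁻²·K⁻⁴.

T ≈ 234 K

At steady state, absorbed solar power + internal power = radiated power.
Absorbed: α·S·A_cross = 0.49·274·1.045 = 140.4 W (cross-section 2rL).
Total input = 140.4 + 253 = 393.4 W.
Radiated: εσ·A_surf·T⁴ with A_surf = 2πrL = 3.284 m².
T⁴ = 393.4/(0.71·5.67×10⁻⁸·3.284) = 2.975×10⁹ K⁴.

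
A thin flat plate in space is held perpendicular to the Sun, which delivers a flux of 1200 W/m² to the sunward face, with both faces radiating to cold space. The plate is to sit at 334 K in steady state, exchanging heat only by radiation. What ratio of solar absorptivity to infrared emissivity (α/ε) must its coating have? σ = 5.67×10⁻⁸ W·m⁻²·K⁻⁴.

Balance: αS·A = εσ·2A·T⁴ ⇒ α/ε = 2σT⁴/S.
α/ε = 2·5.67×10⁻⁸·(334)⁴/1200 = 2·5.67×10⁻⁸·1.244×10¹⁰/1200.

α/ε ≈ 1.18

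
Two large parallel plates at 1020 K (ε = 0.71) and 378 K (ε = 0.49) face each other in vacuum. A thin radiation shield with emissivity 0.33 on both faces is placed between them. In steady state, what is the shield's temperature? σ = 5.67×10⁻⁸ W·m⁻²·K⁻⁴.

T_s ≈ 879 K

In steady state the net flux on the hot side equals that on the cold side.
σ(T₁⁴−T_s⁴)/D₁ = σ(T_s⁴−T₂⁴)/D₂, with D₁ = 1/ε₁+1/ε_s−1 = 3.439, D₂ = 1/ε_s+1/ε₂−1 = 4.071.
Solve for T_s⁴: T_s⁴ = (D₂·T₁⁴ + D₁·T₂⁴)/(D₁+D₂) = 5.961×10¹¹ K⁴.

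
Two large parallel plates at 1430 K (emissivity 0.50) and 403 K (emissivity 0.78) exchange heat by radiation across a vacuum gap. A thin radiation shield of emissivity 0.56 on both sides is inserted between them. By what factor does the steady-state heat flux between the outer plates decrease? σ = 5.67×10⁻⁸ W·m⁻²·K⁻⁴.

Without shield: q₀ = σΔ(T⁴)/(1/ε₁+1/ε₂−1) with denominator 2.282.
With shield the two gaps are in series; the resistances add: (1/ε₁+1/ε_s−1)+(1/ε_s+1/ε₂−1) = 2.786+2.068 = 4.853.
Heat-flux ratio q₀/q = 4.853/2.282.

factor ≈ 2.13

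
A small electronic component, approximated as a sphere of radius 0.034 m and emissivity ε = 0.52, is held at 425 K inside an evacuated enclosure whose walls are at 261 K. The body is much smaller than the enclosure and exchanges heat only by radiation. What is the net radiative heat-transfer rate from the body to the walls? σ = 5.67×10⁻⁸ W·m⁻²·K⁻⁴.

P_net ≈ 12.0 W

For a small grey body in a large enclosure: P_net = εσA(T_body⁴ − T_wall⁴).
A = 4πr² = 0.01453 m²; T_body⁴ − T_wall⁴ = 3.263×10¹⁰ − 4.640×10⁹ = 2.798×10¹⁰ K⁴.
|P_net| = 0.52·5.67×10⁻⁸·0.01453·2.798×10¹⁰.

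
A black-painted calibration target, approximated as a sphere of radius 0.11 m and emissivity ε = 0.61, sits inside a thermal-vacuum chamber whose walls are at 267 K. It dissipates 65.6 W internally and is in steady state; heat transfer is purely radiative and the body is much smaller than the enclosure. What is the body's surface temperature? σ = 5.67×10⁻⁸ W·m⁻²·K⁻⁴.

T ≈ 364 K

For a small grey body in a large enclosure, net radiated power = εσA(T⁴ − T_w⁴).
Steady state: P = εσA(T⁴ − T_w⁴) with A = 4πr² = 0.1521 m².
T⁴ = P/(εσA) + T_w⁴ = 65.6/(0.61·5.67×10⁻⁸·0.1521) + (267)⁴
    = 1.247×10¹⁰ + 5.082×10⁹ = 1.756×10¹⁰ K⁴.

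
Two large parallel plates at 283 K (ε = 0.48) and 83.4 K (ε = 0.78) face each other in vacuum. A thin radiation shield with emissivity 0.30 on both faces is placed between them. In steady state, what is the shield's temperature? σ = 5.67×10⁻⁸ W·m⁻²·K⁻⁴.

In steady state the net flux on the hot side equals that on the cold side.
σ(T₁⁴−T_s⁴)/D₁ = σ(T_s⁴−T₂⁴)/D₂, with D₁ = 1/ε₁+1/ε_s−1 = 4.417, D₂ = 1/ε_s+1/ε₂−1 = 3.615.
Solve for T_s⁴: T_s⁴ = (D₂·T₁⁴ + D₁·T₂⁴)/(D₁+D₂) = 2.914×10⁹ K⁴.

T_s ≈ 232 K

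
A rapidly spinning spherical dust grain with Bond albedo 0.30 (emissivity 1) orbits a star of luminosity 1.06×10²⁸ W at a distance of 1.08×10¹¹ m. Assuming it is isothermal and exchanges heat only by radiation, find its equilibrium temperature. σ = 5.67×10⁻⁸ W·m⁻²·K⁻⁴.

First find the stellar flux at distance d: S = L/(4πd²) = 1.06×10²⁸/(4π·(1.08×10¹¹)²) = 72320 W/m².
For an isothermal sphere, absorbed (1−a)S·πr² = emitted σ·4πr²·T⁴, so T⁴ = (1−a)S/(4σ).
T⁴ = 0.700·72320/(4·5.67×10⁻⁸) = 2.232×10¹¹ K⁴.

T ≈ 687 K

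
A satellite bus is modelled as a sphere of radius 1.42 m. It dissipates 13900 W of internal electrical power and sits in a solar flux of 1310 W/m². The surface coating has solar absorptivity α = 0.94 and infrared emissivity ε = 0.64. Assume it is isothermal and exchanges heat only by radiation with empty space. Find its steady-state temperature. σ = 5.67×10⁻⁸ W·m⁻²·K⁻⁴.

At steady state, absorbed solar power + internal power = radiated power.
Absorbed: α·S·A_cross = 0.94·1310·6.335 = 7801 W (cross-section πr²).
Total input = 7801 + 13900 = 21700 W.
Radiated: εσ·A_surf·T⁴ with A_surf = 4πr² = 25.34 m².
T⁴ = 21700/(0.64·5.67×10⁻⁸·25.34) = 2.360×10¹⁰ K⁴.

T ≈ 392 K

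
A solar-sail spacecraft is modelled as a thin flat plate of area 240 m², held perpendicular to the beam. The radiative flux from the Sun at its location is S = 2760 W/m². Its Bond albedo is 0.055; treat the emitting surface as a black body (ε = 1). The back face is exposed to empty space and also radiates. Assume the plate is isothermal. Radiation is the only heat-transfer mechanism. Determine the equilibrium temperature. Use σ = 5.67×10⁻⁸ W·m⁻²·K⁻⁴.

T ≈ 389 K

At equilibrium, absorbed power = emitted power.
Absorbing cross-section = A = 240.0 m²; emitting surface = 2A = 480.0 m² (ratio 2).
(1−a)S·A_cross = εσ·A_surf·T⁴  ⇒  T⁴ = (1−a)S/(2σ).
T⁴ = 0.945·2760/(2·5.67×10⁻⁸) = 2.300×10¹⁰ K⁴.
T = (2.300×10¹⁰)^(1/4).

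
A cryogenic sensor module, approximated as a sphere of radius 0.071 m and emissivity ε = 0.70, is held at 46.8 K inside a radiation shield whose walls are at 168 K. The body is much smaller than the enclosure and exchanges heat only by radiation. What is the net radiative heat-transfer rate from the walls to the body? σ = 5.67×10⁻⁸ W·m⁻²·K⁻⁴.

P_net ≈ 1.99 W

For a small grey body in a large enclosure: P_net = εσA(T_body⁴ − T_wall⁴).
A = 4πr² = 0.06335 m²; T_body⁴ − T_wall⁴ = 4.797×10⁶ − 7.966×10⁸ = -7.918×10⁸ K⁴.
|P_net| = 0.70·5.67×10⁻⁸·0.06335·7.918×10⁸.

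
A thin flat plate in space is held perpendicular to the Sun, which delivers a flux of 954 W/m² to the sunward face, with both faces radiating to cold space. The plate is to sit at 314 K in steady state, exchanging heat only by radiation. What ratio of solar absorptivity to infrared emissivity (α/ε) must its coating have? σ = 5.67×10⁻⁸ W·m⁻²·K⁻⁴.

Balance: αS·A = εσ·2A·T⁴ ⇒ α/ε = 2σT⁴/S.
α/ε = 2·5.67×10⁻⁸·(314)⁴/954 = 2·5.67×10⁻⁸·9.721×10⁹/954.

α/ε ≈ 1.16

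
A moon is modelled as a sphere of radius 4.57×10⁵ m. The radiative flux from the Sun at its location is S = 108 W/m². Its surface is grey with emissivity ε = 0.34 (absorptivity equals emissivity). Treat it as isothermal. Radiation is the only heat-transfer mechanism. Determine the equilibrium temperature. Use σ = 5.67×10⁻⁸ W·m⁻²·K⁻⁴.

T ≈ 148 K

At equilibrium, absorbed power = emitted power.
Absorbing cross-section = πr² = 6.561×10¹¹ m²; emitting surface = 4πr² = 2.624×10¹² m² (ratio 4).
εS·A_cross = εσ·A_surf·T⁴  ⇒  T⁴ = S/(4σ)   (ε cancels).
T⁴ = 108/(4·5.67×10⁻⁸) = 4.762×10⁸ K⁴.
T = (4.762×10⁸)^(1/4).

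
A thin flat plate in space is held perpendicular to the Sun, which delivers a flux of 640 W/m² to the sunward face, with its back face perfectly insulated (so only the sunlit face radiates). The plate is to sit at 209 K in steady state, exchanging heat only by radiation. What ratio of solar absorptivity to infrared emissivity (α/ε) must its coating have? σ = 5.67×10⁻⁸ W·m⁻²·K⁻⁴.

Balance: αS·A = εσ·1A·T⁴ ⇒ α/ε = σT⁴/S.
α/ε = 5.67×10⁻⁸·(209)⁴/640 = 5.67×10⁻⁸·1.908×10⁹/640.

α/ε ≈ 0.169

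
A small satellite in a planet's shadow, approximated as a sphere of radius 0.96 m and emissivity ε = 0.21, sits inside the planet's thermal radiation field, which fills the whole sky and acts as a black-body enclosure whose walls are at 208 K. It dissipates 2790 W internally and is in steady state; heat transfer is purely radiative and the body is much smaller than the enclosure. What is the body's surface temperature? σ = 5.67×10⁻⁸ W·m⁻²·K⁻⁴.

T ≈ 386 K

For a small grey body in a large enclosure, net radiated power = εσA(T⁴ − T_w⁴).
Steady state: P = εσA(T⁴ − T_w⁴) with A = 4πr² = 11.58 m².
T⁴ = P/(εσA) + T_w⁴ = 2790/(0.21·5.67×10⁻⁸·11.58) + (208)⁴
    = 2.023×10¹⁰ + 1.872×10⁹ = 2.210×10¹⁰ K⁴.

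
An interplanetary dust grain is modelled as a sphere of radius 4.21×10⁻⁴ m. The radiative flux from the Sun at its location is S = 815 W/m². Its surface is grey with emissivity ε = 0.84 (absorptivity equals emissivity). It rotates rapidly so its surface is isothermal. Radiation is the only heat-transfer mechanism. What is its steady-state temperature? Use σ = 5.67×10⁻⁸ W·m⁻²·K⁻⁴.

At equilibrium, absorbed power = emitted power.
Absorbing cross-section = πr² = 5.568×10⁻⁷ m²; emitting surface = 4πr² = 2.227×10⁻⁶ m² (ratio 4).
εS·A_cross = εσ·A_surf·T⁴  ⇒  T⁴ = S/(4σ)   (ε cancels).
T⁴ = 815/(4·5.67×10⁻⁸) = 3.593×10⁹ K⁴.
T = (3.593×10⁹)^(1/4).

T ≈ 245 K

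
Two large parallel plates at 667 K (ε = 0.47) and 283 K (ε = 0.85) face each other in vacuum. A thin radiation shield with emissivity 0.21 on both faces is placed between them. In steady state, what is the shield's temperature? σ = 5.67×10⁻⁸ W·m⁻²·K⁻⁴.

T_s ≈ 553 K

In steady state the net flux on the hot side equals that on the cold side.
σ(T₁⁴−T_s⁴)/D₁ = σ(T_s⁴−T₂⁴)/D₂, with D₁ = 1/ε₁+1/ε_s−1 = 5.890, D₂ = 1/ε_s+1/ε₂−1 = 4.938.
Solve for T_s⁴: T_s⁴ = (D₂·T₁⁴ + D₁·T₂⁴)/(D₁+D₂) = 9.376×10¹⁰ K⁴.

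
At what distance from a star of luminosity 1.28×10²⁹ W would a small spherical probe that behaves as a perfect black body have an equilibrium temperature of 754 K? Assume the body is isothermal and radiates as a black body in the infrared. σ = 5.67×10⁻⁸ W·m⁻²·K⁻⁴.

d ≈ 3.73×10¹¹ m

For an isothermal black-emitting sphere, (1−a)S·πr² = σ·4πr²·T⁴ ⇒ S = 4σT⁴/(1−a).
S = 4·5.67×10⁻⁸·(754)⁴/1.00 = 73300 W/m².
Flux falls as S = L/(4πd²), so d = √(L/(4πS)) = √(1.28×10²⁹/(4π·73300)).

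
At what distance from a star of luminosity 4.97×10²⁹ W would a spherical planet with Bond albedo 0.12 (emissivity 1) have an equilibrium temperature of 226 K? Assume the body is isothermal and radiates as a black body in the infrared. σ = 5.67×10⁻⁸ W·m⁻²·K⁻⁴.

d ≈ 7.67×10¹² m

For an isothermal black-emitting sphere, (1−a)S·πr² = σ·4πr²·T⁴ ⇒ S = 4σT⁴/(1−a).
S = 4·5.67×10⁻⁸·(226)⁴/0.880 = 672.3 W/m².
Flux falls as S = L/(4πd²), so d = √(L/(4πS)) = √(4.97×10²⁹/(4π·672.3)).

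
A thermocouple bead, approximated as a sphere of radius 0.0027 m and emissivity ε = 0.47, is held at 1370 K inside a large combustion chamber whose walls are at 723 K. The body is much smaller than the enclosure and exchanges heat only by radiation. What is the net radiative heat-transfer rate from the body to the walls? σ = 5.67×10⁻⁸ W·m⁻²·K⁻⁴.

P_net ≈ 7.93 W

For a small grey body in a large enclosure: P_net = εσA(T_body⁴ − T_wall⁴).
A = 4πr² = 9.161×10⁻⁵ m²; T_body⁴ − T_wall⁴ = 3.523×10¹² − 2.732×10¹¹ = 3.250×10¹² K⁴.
|P_net| = 0.47·5.67×10⁻⁸·9.161×10⁻⁵·3.250×10¹².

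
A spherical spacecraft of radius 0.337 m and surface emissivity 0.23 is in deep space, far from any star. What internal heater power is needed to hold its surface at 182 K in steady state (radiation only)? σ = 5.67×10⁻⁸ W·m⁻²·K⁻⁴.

P = εσ·4πr²·T⁴.
4πr² = 1.427 m²; T⁴ = 1.097×10⁹ K⁴.
P = 0.23·5.67×10⁻⁸·1.427·1.097×10⁹.

P ≈ 20.4 W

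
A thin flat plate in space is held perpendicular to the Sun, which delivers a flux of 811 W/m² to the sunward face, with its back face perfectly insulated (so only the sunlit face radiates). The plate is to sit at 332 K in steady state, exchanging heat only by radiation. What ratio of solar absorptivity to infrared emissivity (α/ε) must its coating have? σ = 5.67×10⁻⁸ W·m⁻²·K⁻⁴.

α/ε ≈ 0.849

Balance: αS·A = εσ·1A·T⁴ ⇒ α/ε = σT⁴/S.
α/ε = 5.67×10⁻⁸·(332)⁴/811 = 5.67×10⁻⁸·1.215×10¹⁰/811.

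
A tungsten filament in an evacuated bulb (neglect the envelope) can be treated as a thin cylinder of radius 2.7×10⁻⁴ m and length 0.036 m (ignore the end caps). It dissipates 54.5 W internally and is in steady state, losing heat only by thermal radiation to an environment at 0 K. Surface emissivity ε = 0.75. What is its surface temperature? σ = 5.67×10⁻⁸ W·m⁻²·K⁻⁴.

Steady state: internal power = radiated power, P = εσA T⁴.
Radiating area A = 2πrL = 6.107×10⁻⁵ m².
T⁴ = P/(εσA) = 54.5/(0.75·5.67×10⁻⁸·6.107×10⁻⁵) = 2.098×10¹³ K⁴.
T = (2.098×10¹³)^(1/4).

T ≈ 2140 K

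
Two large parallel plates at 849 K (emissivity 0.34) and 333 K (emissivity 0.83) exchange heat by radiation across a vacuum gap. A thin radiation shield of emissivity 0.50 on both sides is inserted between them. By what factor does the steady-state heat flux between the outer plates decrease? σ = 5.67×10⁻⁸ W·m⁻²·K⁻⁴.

factor ≈ 1.95

Without shield: q₀ = σΔ(T⁴)/(1/ε₁+1/ε₂−1) with denominator 3.146.
With shield the two gaps are in series; the resistances add: (1/ε₁+1/ε_s−1)+(1/ε_s+1/ε₂−1) = 3.941+2.205 = 6.146.
Heat-flux ratio q₀/q = 6.146/3.146.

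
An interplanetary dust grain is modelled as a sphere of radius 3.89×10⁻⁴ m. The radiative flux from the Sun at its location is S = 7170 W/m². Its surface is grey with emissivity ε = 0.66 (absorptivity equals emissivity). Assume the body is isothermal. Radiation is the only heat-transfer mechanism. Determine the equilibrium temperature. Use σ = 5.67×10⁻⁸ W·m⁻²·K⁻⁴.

At equilibrium, absorbed power = emitted power.
Absorbing cross-section = πr² = 4.754×10⁻⁷ m²; emitting surface = 4πr² = 1.902×10⁻⁶ m² (ratio 4).
εS·A_cross = εσ·A_surf·T⁴  ⇒  T⁴ = S/(4σ)   (ε cancels).
T⁴ = 7170/(4·5.67×10⁻⁸) = 3.161×10¹⁰ K⁴.
T = (3.161×10¹⁰)^(1/4).

T ≈ 422 K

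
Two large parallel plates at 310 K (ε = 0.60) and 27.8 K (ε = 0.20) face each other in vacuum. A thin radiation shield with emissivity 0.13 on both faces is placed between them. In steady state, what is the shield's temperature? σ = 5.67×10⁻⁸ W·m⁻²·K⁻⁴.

In steady state the net flux on the hot side equals that on the cold side.
σ(T₁⁴−T_s⁴)/D₁ = σ(T_s⁴−T₂⁴)/D₂, with D₁ = 1/ε₁+1/ε_s−1 = 8.359, D₂ = 1/ε_s+1/ε₂−1 = 11.69.
Solve for T_s⁴: T_s⁴ = (D₂·T₁⁴ + D₁·T₂⁴)/(D₁+D₂) = 5.385×10⁹ K⁴.

T_s ≈ 271 K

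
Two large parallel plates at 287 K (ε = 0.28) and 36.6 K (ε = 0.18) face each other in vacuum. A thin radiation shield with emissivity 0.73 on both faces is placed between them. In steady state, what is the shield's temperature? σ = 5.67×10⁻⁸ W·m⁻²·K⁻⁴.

In steady state the net flux on the hot side equals that on the cold side.
σ(T₁⁴−T_s⁴)/D₁ = σ(T_s⁴−T₂⁴)/D₂, with D₁ = 1/ε₁+1/ε_s−1 = 3.941, D₂ = 1/ε_s+1/ε₂−1 = 5.925.
Solve for T_s⁴: T_s⁴ = (D₂·T₁⁴ + D₁·T₂⁴)/(D₁+D₂) = 4.075×10⁹ K⁴.

T_s ≈ 253 K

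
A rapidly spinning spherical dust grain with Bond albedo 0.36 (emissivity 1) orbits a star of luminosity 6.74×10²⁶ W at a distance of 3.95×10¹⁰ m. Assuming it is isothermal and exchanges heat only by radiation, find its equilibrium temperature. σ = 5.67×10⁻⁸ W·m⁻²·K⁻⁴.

First find the stellar flux at distance d: S = L/(4πd²) = 6.74×10²⁶/(4π·(3.95×10¹⁰)²) = 34380 W/m².
For an isothermal sphere, absorbed (1−a)S·πr² = emitted σ·4πr²·T⁴, so T⁴ = (1−a)S/(4σ).
T⁴ = 0.640·34380/(4·5.67×10⁻⁸) = 9.700×10¹⁰ K⁴.

T ≈ 558 K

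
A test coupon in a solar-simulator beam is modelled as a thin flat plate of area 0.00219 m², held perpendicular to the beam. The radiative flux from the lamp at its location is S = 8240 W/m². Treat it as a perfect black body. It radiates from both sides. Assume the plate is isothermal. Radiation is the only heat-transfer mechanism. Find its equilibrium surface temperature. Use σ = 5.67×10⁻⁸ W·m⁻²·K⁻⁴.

At equilibrium, absorbed power = emitted power.
Absorbing cross-section = A = 0.002190 m²; emitting surface = 2A = 0.004380 m² (ratio 2).
S·A_cross = εσ·A_surf·T⁴  ⇒  T⁴ = S/(2σ).
T⁴ = 1.00·8240/(2·5.67×10⁻⁸) = 7.266×10¹⁰ K⁴.
T = (7.266×10¹⁰)^(1/4).

T ≈ 519 K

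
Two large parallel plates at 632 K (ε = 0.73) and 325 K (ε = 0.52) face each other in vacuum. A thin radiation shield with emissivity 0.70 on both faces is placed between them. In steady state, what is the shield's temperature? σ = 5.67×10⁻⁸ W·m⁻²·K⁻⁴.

T_s ≈ 556 K

In steady state the net flux on the hot side equals that on the cold side.
σ(T₁⁴−T_s⁴)/D₁ = σ(T_s⁴−T₂⁴)/D₂, with D₁ = 1/ε₁+1/ε_s−1 = 1.798, D₂ = 1/ε_s+1/ε₂−1 = 2.352.
Solve for T_s⁴: T_s⁴ = (D₂·T₁⁴ + D₁·T₂⁴)/(D₁+D₂) = 9.524×10¹⁰ K⁴.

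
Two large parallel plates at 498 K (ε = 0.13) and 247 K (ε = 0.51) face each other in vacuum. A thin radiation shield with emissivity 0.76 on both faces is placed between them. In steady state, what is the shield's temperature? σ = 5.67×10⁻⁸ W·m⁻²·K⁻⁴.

In steady state the net flux on the hot side equals that on the cold side.
σ(T₁⁴−T_s⁴)/D₁ = σ(T_s⁴−T₂⁴)/D₂, with D₁ = 1/ε₁+1/ε_s−1 = 8.008, D₂ = 1/ε_s+1/ε₂−1 = 2.277.
Solve for T_s⁴: T_s⁴ = (D₂·T₁⁴ + D₁·T₂⁴)/(D₁+D₂) = 1.651×10¹⁰ K⁴.

T_s ≈ 358 K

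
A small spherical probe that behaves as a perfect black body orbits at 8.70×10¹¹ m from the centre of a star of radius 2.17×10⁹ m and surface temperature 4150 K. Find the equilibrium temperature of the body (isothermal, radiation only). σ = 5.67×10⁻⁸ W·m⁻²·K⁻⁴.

T ≈ 147 K

The star's surface emits σT_*⁴; at distance d the flux is S = σT_*⁴(R_*/d)².
S = 5.67×10⁻⁸·(4150)⁴·(2.17×10⁹/8.70×10¹¹)² = 104.6 W/m².
For an isothermal sphere T⁴ = (1−a)S/(4σ) = 4.613×10⁸ K⁴.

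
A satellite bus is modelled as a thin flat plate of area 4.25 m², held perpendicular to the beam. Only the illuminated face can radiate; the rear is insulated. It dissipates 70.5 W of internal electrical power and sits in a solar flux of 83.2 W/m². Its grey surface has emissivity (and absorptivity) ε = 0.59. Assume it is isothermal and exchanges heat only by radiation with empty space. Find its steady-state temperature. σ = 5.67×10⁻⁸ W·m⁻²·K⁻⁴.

T ≈ 210 K

At steady state, absorbed solar power + internal power = radiated power.
Absorbed: α·S·A_cross = 0.59·83.2·4.250 = 208.6 W (cross-section A).
Total input = 208.6 + 70.5 = 279.1 W.
Radiated: εσ·A_surf·T⁴ with A_surf = A = 4.250 m².
T⁴ = 279.1/(0.59·5.67×10⁻⁸·4.250) = 1.963×10⁹ K⁴.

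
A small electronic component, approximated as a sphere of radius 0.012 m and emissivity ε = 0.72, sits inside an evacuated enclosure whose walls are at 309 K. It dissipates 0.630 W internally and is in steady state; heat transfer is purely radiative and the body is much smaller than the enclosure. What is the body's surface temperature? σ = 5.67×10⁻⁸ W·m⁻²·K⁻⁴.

For a small grey body in a large enclosure, net radiated power = εσA(T⁴ − T_w⁴).
Steady state: P = εσA(T⁴ − T_w⁴) with A = 4πr² = 0.001810 m².
T⁴ = P/(εσA) + T_w⁴ = 0.630/(0.72·5.67×10⁻⁸·0.001810) + (309)⁴
    = 8.528×10⁹ + 9.117×10⁹ = 1.764×10¹⁰ K⁴.

T ≈ 364 K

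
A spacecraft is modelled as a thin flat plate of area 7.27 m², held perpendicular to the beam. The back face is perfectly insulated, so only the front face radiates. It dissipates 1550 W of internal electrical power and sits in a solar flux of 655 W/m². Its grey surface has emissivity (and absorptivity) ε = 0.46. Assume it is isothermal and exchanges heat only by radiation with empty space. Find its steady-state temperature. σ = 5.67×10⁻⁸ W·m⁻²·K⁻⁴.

At steady state, absorbed solar power + internal power = radiated power.
Absorbed: α·S·A_cross = 0.46·655·7.270 = 2190 W (cross-section A).
Total input = 2190 + 1550 = 3740 W.
Radiated: εσ·A_surf·T⁴ with A_surf = A = 7.270 m².
T⁴ = 3740/(0.46·5.67×10⁻⁸·7.270) = 1.973×10¹⁰ K⁴.

T ≈ 375 K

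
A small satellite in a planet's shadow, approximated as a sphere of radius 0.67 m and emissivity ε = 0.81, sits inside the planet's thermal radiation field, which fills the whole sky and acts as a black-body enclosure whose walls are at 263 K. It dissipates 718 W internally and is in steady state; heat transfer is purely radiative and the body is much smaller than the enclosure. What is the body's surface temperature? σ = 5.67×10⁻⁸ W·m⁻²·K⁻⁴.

T ≈ 295 K

For a small grey body in a large enclosure, net radiated power = εσA(T⁴ − T_w⁴).
Steady state: P = εσA(T⁴ − T_w⁴) with A = 4πr² = 5.641 m².
T⁴ = P/(εσA) + T_w⁴ = 718/(0.81·5.67×10⁻⁸·5.641) + (263)⁴
    = 2.771×10⁹ + 4.784×10⁹ = 7.556×10⁹ K⁴.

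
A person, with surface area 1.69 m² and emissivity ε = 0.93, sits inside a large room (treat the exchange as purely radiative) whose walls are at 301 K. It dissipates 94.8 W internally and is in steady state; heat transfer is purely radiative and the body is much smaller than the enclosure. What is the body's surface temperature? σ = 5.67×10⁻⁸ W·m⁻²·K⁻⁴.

For a small grey body in a large enclosure, net radiated power = εσA(T⁴ − T_w⁴).
Steady state: P = εσA(T⁴ − T_w⁴) with A = 1.69 m².
T⁴ = P/(εσA) + T_w⁴ = 94.8/(0.93·5.67×10⁻⁸·1.690) + (301)⁴
    = 1.064×10⁹ + 8.209×10⁹ = 9.272×10⁹ K⁴.

T ≈ 310 K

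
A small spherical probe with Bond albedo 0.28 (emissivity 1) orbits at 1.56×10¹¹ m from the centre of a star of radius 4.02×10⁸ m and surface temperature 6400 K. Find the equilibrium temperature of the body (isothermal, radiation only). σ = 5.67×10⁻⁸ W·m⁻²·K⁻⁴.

T ≈ 212 K

The star's surface emits σT_*⁴; at distance d the flux is S = σT_*⁴(R_*/d)².
S = 5.67×10⁻⁸·(6400)⁴·(4.02×10⁸/1.56×10¹¹)² = 631.7 W/m².
For an isothermal sphere T⁴ = (1−a)S/(4σ) = 2.005×10⁹ K⁴.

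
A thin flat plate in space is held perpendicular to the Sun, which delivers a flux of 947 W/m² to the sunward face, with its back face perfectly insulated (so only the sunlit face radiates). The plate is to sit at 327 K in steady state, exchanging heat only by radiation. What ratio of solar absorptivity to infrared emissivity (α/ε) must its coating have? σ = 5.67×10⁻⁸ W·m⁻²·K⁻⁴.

α/ε ≈ 0.685

Balance: αS·A = εσ·1A·T⁴ ⇒ α/ε = σT⁴/S.
α/ε = 5.67×10⁻⁸·(327)⁴/947 = 5.67×10⁻⁸·1.143×10¹⁰/947.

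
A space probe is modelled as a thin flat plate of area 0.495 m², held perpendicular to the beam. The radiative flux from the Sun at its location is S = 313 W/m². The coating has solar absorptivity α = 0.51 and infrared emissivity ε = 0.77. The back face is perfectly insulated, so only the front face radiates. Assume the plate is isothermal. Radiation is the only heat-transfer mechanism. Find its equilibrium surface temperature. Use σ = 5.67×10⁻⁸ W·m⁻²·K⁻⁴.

At equilibrium, absorbed power = emitted power.
Absorbing cross-section = A = 0.4950 m²; emitting surface = A = 0.4950 m² (ratio 1).
αS·A_cross = εσ·A_surf·T⁴  ⇒  T⁴ = αS/(ε·1σ).
T⁴ = 0.510·313/(0.77·1·5.67×10⁻⁸) = 3.656×10⁹ K⁴.
T = (3.656×10⁹)^(1/4).

T ≈ 246 K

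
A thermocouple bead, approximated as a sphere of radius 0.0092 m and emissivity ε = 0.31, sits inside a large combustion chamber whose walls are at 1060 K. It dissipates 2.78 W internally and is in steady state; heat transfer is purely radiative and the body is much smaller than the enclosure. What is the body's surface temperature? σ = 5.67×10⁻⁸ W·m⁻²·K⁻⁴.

T ≈ 1090 K

For a small grey body in a large enclosure, net radiated power = εσA(T⁴ − T_w⁴).
Steady state: P = εσA(T⁴ − T_w⁴) with A = 4πr² = 0.001064 m².
T⁴ = P/(εσA) + T_w⁴ = 2.78/(0.31·5.67×10⁻⁸·0.001064) + (1060)⁴
    = 1.487×10¹¹ + 1.262×10¹² = 1.411×10¹² K⁴.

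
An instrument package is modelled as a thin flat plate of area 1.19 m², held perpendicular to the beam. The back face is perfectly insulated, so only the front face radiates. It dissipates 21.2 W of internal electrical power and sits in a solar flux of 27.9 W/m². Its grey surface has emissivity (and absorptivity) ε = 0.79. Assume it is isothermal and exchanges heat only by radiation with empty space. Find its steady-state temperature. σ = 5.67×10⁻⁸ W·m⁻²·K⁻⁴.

T ≈ 173 K

At steady state, absorbed solar power + internal power = radiated power.
Absorbed: α·S·A_cross = 0.79·27.9·1.190 = 26.23 W (cross-section A).
Total input = 26.23 + 21.2 = 47.43 W.
Radiated: εσ·A_surf·T⁴ with A_surf = A = 1.190 m².
T⁴ = 47.43/(0.79·5.67×10⁻⁸·1.190) = 8.898×10⁸ K⁴.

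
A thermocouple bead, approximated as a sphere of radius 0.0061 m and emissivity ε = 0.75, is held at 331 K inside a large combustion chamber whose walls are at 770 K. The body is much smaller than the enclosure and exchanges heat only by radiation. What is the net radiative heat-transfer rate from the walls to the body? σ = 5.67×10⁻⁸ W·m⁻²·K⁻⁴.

P_net ≈ 6.75 W

For a small grey body in a large enclosure: P_net = εσA(T_body⁴ − T_wall⁴).
A = 4πr² = 4.676×10⁻⁴ m²; T_body⁴ − T_wall⁴ = 1.200×10¹⁰ − 3.515×10¹¹ = -3.395×10¹¹ K⁴.
|P_net| = 0.75·5.67×10⁻⁸·4.676×10⁻⁴·3.395×10¹¹.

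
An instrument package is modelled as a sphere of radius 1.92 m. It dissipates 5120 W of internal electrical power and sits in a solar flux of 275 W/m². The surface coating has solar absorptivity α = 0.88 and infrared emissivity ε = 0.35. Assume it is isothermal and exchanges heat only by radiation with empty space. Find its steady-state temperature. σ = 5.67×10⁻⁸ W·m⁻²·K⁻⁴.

At steady state, absorbed solar power + internal power = radiated power.
Absorbed: α·S·A_cross = 0.88·275·11.58 = 2803 W (cross-section πr²).
Total input = 2803 + 5120 = 7923 W.
Radiated: εσ·A_surf·T⁴ with A_surf = 4πr² = 46.32 m².
T⁴ = 7923/(0.35·5.67×10⁻⁸·46.32) = 8.618×10⁹ K⁴.

T ≈ 305 K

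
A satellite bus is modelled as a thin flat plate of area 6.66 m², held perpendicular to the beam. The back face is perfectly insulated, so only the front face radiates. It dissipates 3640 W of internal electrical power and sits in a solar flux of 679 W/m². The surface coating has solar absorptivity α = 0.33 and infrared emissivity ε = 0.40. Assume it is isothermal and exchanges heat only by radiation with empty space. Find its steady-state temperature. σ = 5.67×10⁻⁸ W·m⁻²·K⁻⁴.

At steady state, absorbed solar power + internal power = radiated power.
Absorbed: α·S·A_cross = 0.33·679·6.660 = 1492 W (cross-section A).
Total input = 1492 + 3640 = 5132 W.
Radiated: εσ·A_surf·T⁴ with A_surf = A = 6.660 m².
T⁴ = 5132/(0.40·5.67×10⁻⁸·6.660) = 3.398×10¹⁰ K⁴.

T ≈ 429 K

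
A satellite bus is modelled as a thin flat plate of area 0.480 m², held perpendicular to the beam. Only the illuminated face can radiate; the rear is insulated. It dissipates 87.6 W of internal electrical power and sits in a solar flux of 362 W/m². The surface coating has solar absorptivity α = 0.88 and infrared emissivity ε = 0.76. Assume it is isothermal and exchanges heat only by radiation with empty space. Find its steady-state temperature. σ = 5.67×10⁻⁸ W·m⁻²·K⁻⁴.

At steady state, absorbed solar power + internal power = radiated power.
Absorbed: α·S·A_cross = 0.88·362·0.4800 = 152.9 W (cross-section A).
Total input = 152.9 + 87.6 = 240.5 W.
Radiated: εσ·A_surf·T⁴ with A_surf = A = 0.4800 m².
T⁴ = 240.5/(0.76·5.67×10⁻⁸·0.4800) = 1.163×10¹⁰ K⁴.

T ≈ 328 K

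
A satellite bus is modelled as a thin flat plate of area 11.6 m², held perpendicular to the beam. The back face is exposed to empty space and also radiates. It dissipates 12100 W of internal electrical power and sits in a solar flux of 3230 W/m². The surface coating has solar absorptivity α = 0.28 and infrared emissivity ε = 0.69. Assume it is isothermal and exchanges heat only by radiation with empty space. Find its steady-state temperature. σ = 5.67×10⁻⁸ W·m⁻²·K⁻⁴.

At steady state, absorbed solar power + internal power = radiated power.
Absorbed: α·S·A_cross = 0.28·3230·11.60 = 10490 W (cross-section A).
Total input = 10490 + 12100 = 22590 W.
Radiated: εσ·A_surf·T⁴ with A_surf = 2A = 23.20 m².
T⁴ = 22590/(0.69·5.67×10⁻⁸·23.20) = 2.489×10¹⁰ K⁴.

T ≈ 397 K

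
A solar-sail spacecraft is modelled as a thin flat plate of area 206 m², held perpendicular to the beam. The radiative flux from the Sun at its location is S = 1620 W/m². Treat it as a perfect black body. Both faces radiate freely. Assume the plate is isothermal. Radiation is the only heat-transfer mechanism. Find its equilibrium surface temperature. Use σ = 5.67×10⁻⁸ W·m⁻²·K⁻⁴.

At equilibrium, absorbed power = emitted power.
Absorbing cross-section = A = 206.0 m²; emitting surface = 2A = 412.0 m² (ratio 2).
S·A_cross = εσ·A_surf·T⁴  ⇒  T⁴ = S/(2σ).
T⁴ = 1.00·1620/(2·5.67×10⁻⁸) = 1.429×10¹⁰ K⁴.
T = (1.429×10¹⁰)^(1/4).

T ≈ 346 K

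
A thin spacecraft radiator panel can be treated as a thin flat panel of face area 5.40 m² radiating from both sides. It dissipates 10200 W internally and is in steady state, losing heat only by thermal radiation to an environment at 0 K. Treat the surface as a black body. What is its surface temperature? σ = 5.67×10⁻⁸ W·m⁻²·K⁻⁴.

Steady state: internal power = radiated power, P = εσA T⁴.
Radiating area A = 2·5.40 = 10.80 m².
T⁴ = P/(εσA) = 10200/(1.0·5.67×10⁻⁸·10.80) = 1.666×10¹⁰ K⁴.
T = (1.666×10¹⁰)^(1/4).

T ≈ 359 K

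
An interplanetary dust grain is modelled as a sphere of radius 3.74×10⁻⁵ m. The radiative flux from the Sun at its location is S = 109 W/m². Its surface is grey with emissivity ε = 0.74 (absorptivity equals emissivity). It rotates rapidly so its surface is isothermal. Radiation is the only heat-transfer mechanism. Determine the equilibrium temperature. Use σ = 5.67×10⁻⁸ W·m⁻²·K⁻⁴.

At equilibrium, absorbed power = emitted power.
Absorbing cross-section = πr² = 4.394×10⁻⁹ m²; emitting surface = 4πr² = 1.758×10⁻⁸ m² (ratio 4).
εS·A_cross = εσ·A_surf·T⁴  ⇒  T⁴ = S/(4σ)   (ε cancels).
T⁴ = 109/(4·5.67×10⁻⁸) = 4.806×10⁸ K⁴.
T = (4.806×10⁸)^(1/4).

T ≈ 148 K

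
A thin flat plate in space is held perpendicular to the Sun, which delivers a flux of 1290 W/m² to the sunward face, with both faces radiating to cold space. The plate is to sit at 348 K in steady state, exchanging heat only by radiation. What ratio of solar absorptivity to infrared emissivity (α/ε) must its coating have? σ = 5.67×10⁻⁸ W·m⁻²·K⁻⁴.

Balance: αS·A = εσ·2A·T⁴ ⇒ α/ε = 2σT⁴/S.
α/ε = 2·5.67×10⁻⁸·(348)⁴/1290 = 2·5.67×10⁻⁸·1.467×10¹⁰/1290.

α/ε ≈ 1.29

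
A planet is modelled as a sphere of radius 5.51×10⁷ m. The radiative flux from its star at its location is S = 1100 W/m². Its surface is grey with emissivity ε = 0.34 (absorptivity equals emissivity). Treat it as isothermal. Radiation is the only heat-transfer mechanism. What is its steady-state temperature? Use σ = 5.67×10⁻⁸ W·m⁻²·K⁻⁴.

At equilibrium, absorbed power = emitted power.
Absorbing cross-section = πr² = 9.538×10¹⁵ m²; emitting surface = 4πr² = 3.815×10¹⁶ m² (ratio 4).
εS·A_cross = εσ·A_surf·T⁴  ⇒  T⁴ = S/(4σ)   (ε cancels).
T⁴ = 1100/(4·5.67×10⁻⁸) = 4.850×10⁹ K⁴.
T = (4.850×10⁹)^(1/4).

T ≈ 264 K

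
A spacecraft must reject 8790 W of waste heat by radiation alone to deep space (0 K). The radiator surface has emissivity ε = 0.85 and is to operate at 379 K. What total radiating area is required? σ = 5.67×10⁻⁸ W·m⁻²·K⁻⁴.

A ≈ 8.84 m²

P = εσA T⁴ ⇒ A = P/(εσT⁴).
T⁴ = 2.063×10¹⁰ K⁴.
A = 8790/(0.85 × 5.67×10⁻⁸ × 2.063×10¹⁰).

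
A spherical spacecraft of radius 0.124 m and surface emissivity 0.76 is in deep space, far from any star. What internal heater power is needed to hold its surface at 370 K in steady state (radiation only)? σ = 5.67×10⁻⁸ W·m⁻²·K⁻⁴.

P = εσ·4πr²·T⁴.
4πr² = 0.1932 m²; T⁴ = 1.874×10¹⁰ K⁴.
P = 0.76·5.67×10⁻⁸·0.1932·1.874×10¹⁰.

P ≈ 156 W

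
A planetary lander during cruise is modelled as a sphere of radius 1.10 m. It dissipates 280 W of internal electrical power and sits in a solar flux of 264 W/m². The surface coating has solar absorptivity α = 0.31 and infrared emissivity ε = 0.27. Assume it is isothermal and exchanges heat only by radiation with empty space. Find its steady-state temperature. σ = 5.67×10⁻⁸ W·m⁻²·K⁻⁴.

At steady state, absorbed solar power + internal power = radiated power.
Absorbed: α·S·A_cross = 0.31·264·3.801 = 311.1 W (cross-section πr²).
Total input = 311.1 + 280 = 591.1 W.
Radiated: εσ·A_surf·T⁴ with A_surf = 4πr² = 15.21 m².
T⁴ = 591.1/(0.27·5.67×10⁻⁸·15.21) = 2.539×10⁹ K⁴.

T ≈ 224 K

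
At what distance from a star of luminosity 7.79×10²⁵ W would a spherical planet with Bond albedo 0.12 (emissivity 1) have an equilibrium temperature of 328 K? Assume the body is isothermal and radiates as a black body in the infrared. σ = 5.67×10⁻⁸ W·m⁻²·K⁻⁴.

d ≈ 4.56×10¹⁰ m

For an isothermal black-emitting sphere, (1−a)S·πr² = σ·4πr²·T⁴ ⇒ S = 4σT⁴/(1−a).
S = 4·5.67×10⁻⁸·(328)⁴/0.880 = 2983 W/m².
Flux falls as S = L/(4πd²), so d = √(L/(4πS)) = √(7.79×10²⁵/(4π·2983)).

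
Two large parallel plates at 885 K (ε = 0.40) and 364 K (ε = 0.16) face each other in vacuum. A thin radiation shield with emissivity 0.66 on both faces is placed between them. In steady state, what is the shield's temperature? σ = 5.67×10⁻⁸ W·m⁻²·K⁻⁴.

T_s ≈ 810 K

In steady state the net flux on the hot side equals that on the cold side.
σ(T₁⁴−T_s⁴)/D₁ = σ(T_s⁴−T₂⁴)/D₂, with D₁ = 1/ε₁+1/ε_s−1 = 3.015, D₂ = 1/ε_s+1/ε₂−1 = 6.765.
Solve for T_s⁴: T_s⁴ = (D₂·T₁⁴ + D₁·T₂⁴)/(D₁+D₂) = 4.297×10¹¹ K⁴.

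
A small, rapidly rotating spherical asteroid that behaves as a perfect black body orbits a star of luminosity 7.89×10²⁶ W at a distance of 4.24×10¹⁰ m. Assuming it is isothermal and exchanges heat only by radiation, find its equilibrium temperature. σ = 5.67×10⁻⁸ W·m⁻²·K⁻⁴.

First find the stellar flux at distance d: S = L/(4πd²) = 7.89×10²⁶/(4π·(4.24×10¹⁰)²) = 34920 W/m².
For an isothermal sphere, absorbed (1−a)S·πr² = emitted σ·4πr²·T⁴, so T⁴ = (1−a)S/(4σ).
T⁴ = 1.00·34920/(4·5.67×10⁻⁸) = 1.540×10¹¹ K⁴.

T ≈ 626 K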